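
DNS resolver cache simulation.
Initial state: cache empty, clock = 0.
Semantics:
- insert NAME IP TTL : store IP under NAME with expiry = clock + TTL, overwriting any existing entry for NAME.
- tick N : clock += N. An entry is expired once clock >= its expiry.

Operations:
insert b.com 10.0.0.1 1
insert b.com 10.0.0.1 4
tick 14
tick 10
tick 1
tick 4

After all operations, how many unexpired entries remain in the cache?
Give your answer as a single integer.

Answer: 0

Derivation:
Op 1: insert b.com -> 10.0.0.1 (expiry=0+1=1). clock=0
Op 2: insert b.com -> 10.0.0.1 (expiry=0+4=4). clock=0
Op 3: tick 14 -> clock=14. purged={b.com}
Op 4: tick 10 -> clock=24.
Op 5: tick 1 -> clock=25.
Op 6: tick 4 -> clock=29.
Final cache (unexpired): {} -> size=0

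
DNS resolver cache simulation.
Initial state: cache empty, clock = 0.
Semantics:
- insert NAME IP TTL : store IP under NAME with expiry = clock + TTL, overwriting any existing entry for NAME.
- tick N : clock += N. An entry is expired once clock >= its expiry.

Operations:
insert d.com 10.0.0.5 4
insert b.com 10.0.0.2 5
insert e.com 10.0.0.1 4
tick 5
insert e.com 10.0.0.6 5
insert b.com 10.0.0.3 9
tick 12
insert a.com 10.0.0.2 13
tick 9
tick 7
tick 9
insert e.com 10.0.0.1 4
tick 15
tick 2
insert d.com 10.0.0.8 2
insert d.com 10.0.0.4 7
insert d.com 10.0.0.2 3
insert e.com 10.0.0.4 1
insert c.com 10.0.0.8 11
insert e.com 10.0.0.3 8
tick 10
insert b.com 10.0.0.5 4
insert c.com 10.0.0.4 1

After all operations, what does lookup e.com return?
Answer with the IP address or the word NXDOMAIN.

Op 1: insert d.com -> 10.0.0.5 (expiry=0+4=4). clock=0
Op 2: insert b.com -> 10.0.0.2 (expiry=0+5=5). clock=0
Op 3: insert e.com -> 10.0.0.1 (expiry=0+4=4). clock=0
Op 4: tick 5 -> clock=5. purged={b.com,d.com,e.com}
Op 5: insert e.com -> 10.0.0.6 (expiry=5+5=10). clock=5
Op 6: insert b.com -> 10.0.0.3 (expiry=5+9=14). clock=5
Op 7: tick 12 -> clock=17. purged={b.com,e.com}
Op 8: insert a.com -> 10.0.0.2 (expiry=17+13=30). clock=17
Op 9: tick 9 -> clock=26.
Op 10: tick 7 -> clock=33. purged={a.com}
Op 11: tick 9 -> clock=42.
Op 12: insert e.com -> 10.0.0.1 (expiry=42+4=46). clock=42
Op 13: tick 15 -> clock=57. purged={e.com}
Op 14: tick 2 -> clock=59.
Op 15: insert d.com -> 10.0.0.8 (expiry=59+2=61). clock=59
Op 16: insert d.com -> 10.0.0.4 (expiry=59+7=66). clock=59
Op 17: insert d.com -> 10.0.0.2 (expiry=59+3=62). clock=59
Op 18: insert e.com -> 10.0.0.4 (expiry=59+1=60). clock=59
Op 19: insert c.com -> 10.0.0.8 (expiry=59+11=70). clock=59
Op 20: insert e.com -> 10.0.0.3 (expiry=59+8=67). clock=59
Op 21: tick 10 -> clock=69. purged={d.com,e.com}
Op 22: insert b.com -> 10.0.0.5 (expiry=69+4=73). clock=69
Op 23: insert c.com -> 10.0.0.4 (expiry=69+1=70). clock=69
lookup e.com: not in cache (expired or never inserted)

Answer: NXDOMAIN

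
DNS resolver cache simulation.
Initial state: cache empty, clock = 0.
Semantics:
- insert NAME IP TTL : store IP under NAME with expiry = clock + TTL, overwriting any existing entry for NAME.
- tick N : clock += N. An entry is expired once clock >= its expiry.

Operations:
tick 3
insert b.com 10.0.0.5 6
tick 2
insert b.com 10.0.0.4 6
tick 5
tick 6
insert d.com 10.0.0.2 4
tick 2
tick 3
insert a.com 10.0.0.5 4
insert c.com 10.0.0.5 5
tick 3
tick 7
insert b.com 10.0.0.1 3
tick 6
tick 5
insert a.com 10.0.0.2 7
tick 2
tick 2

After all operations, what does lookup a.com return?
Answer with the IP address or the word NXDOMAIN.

Op 1: tick 3 -> clock=3.
Op 2: insert b.com -> 10.0.0.5 (expiry=3+6=9). clock=3
Op 3: tick 2 -> clock=5.
Op 4: insert b.com -> 10.0.0.4 (expiry=5+6=11). clock=5
Op 5: tick 5 -> clock=10.
Op 6: tick 6 -> clock=16. purged={b.com}
Op 7: insert d.com -> 10.0.0.2 (expiry=16+4=20). clock=16
Op 8: tick 2 -> clock=18.
Op 9: tick 3 -> clock=21. purged={d.com}
Op 10: insert a.com -> 10.0.0.5 (expiry=21+4=25). clock=21
Op 11: insert c.com -> 10.0.0.5 (expiry=21+5=26). clock=21
Op 12: tick 3 -> clock=24.
Op 13: tick 7 -> clock=31. purged={a.com,c.com}
Op 14: insert b.com -> 10.0.0.1 (expiry=31+3=34). clock=31
Op 15: tick 6 -> clock=37. purged={b.com}
Op 16: tick 5 -> clock=42.
Op 17: insert a.com -> 10.0.0.2 (expiry=42+7=49). clock=42
Op 18: tick 2 -> clock=44.
Op 19: tick 2 -> clock=46.
lookup a.com: present, ip=10.0.0.2 expiry=49 > clock=46

Answer: 10.0.0.2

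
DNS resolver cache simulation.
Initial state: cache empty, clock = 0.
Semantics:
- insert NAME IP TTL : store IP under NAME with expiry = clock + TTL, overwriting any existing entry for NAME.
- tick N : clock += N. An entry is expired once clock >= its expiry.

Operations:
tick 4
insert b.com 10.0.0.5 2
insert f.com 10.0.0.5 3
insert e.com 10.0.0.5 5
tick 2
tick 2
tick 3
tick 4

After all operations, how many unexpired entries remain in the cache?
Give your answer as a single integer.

Answer: 0

Derivation:
Op 1: tick 4 -> clock=4.
Op 2: insert b.com -> 10.0.0.5 (expiry=4+2=6). clock=4
Op 3: insert f.com -> 10.0.0.5 (expiry=4+3=7). clock=4
Op 4: insert e.com -> 10.0.0.5 (expiry=4+5=9). clock=4
Op 5: tick 2 -> clock=6. purged={b.com}
Op 6: tick 2 -> clock=8. purged={f.com}
Op 7: tick 3 -> clock=11. purged={e.com}
Op 8: tick 4 -> clock=15.
Final cache (unexpired): {} -> size=0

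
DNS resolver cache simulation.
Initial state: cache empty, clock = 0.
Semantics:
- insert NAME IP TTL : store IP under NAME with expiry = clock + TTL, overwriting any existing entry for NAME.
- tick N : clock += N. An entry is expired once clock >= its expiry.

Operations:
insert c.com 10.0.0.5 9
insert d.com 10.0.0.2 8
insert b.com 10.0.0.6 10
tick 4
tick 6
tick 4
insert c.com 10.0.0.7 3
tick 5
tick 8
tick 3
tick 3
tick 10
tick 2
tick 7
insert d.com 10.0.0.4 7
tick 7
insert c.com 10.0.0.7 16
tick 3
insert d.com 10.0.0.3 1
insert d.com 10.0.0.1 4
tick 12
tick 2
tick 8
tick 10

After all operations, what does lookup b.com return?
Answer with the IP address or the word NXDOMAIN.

Op 1: insert c.com -> 10.0.0.5 (expiry=0+9=9). clock=0
Op 2: insert d.com -> 10.0.0.2 (expiry=0+8=8). clock=0
Op 3: insert b.com -> 10.0.0.6 (expiry=0+10=10). clock=0
Op 4: tick 4 -> clock=4.
Op 5: tick 6 -> clock=10. purged={b.com,c.com,d.com}
Op 6: tick 4 -> clock=14.
Op 7: insert c.com -> 10.0.0.7 (expiry=14+3=17). clock=14
Op 8: tick 5 -> clock=19. purged={c.com}
Op 9: tick 8 -> clock=27.
Op 10: tick 3 -> clock=30.
Op 11: tick 3 -> clock=33.
Op 12: tick 10 -> clock=43.
Op 13: tick 2 -> clock=45.
Op 14: tick 7 -> clock=52.
Op 15: insert d.com -> 10.0.0.4 (expiry=52+7=59). clock=52
Op 16: tick 7 -> clock=59. purged={d.com}
Op 17: insert c.com -> 10.0.0.7 (expiry=59+16=75). clock=59
Op 18: tick 3 -> clock=62.
Op 19: insert d.com -> 10.0.0.3 (expiry=62+1=63). clock=62
Op 20: insert d.com -> 10.0.0.1 (expiry=62+4=66). clock=62
Op 21: tick 12 -> clock=74. purged={d.com}
Op 22: tick 2 -> clock=76. purged={c.com}
Op 23: tick 8 -> clock=84.
Op 24: tick 10 -> clock=94.
lookup b.com: not in cache (expired or never inserted)

Answer: NXDOMAIN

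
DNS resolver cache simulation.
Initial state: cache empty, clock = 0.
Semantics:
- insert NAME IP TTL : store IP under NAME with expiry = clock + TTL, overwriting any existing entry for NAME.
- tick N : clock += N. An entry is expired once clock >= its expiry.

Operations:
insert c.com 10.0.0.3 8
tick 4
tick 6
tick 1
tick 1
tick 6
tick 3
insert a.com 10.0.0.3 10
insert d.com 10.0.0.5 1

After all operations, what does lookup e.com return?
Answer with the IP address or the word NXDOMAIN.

Op 1: insert c.com -> 10.0.0.3 (expiry=0+8=8). clock=0
Op 2: tick 4 -> clock=4.
Op 3: tick 6 -> clock=10. purged={c.com}
Op 4: tick 1 -> clock=11.
Op 5: tick 1 -> clock=12.
Op 6: tick 6 -> clock=18.
Op 7: tick 3 -> clock=21.
Op 8: insert a.com -> 10.0.0.3 (expiry=21+10=31). clock=21
Op 9: insert d.com -> 10.0.0.5 (expiry=21+1=22). clock=21
lookup e.com: not in cache (expired or never inserted)

Answer: NXDOMAIN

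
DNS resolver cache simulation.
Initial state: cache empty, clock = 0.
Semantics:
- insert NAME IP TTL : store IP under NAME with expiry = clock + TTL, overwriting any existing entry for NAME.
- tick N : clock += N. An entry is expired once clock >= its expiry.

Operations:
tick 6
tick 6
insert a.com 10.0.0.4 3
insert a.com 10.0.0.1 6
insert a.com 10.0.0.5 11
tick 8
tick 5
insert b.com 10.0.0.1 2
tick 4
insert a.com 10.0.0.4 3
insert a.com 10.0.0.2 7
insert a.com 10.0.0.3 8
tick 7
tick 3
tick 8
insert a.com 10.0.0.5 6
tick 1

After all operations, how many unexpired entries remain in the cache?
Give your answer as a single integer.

Answer: 1

Derivation:
Op 1: tick 6 -> clock=6.
Op 2: tick 6 -> clock=12.
Op 3: insert a.com -> 10.0.0.4 (expiry=12+3=15). clock=12
Op 4: insert a.com -> 10.0.0.1 (expiry=12+6=18). clock=12
Op 5: insert a.com -> 10.0.0.5 (expiry=12+11=23). clock=12
Op 6: tick 8 -> clock=20.
Op 7: tick 5 -> clock=25. purged={a.com}
Op 8: insert b.com -> 10.0.0.1 (expiry=25+2=27). clock=25
Op 9: tick 4 -> clock=29. purged={b.com}
Op 10: insert a.com -> 10.0.0.4 (expiry=29+3=32). clock=29
Op 11: insert a.com -> 10.0.0.2 (expiry=29+7=36). clock=29
Op 12: insert a.com -> 10.0.0.3 (expiry=29+8=37). clock=29
Op 13: tick 7 -> clock=36.
Op 14: tick 3 -> clock=39. purged={a.com}
Op 15: tick 8 -> clock=47.
Op 16: insert a.com -> 10.0.0.5 (expiry=47+6=53). clock=47
Op 17: tick 1 -> clock=48.
Final cache (unexpired): {a.com} -> size=1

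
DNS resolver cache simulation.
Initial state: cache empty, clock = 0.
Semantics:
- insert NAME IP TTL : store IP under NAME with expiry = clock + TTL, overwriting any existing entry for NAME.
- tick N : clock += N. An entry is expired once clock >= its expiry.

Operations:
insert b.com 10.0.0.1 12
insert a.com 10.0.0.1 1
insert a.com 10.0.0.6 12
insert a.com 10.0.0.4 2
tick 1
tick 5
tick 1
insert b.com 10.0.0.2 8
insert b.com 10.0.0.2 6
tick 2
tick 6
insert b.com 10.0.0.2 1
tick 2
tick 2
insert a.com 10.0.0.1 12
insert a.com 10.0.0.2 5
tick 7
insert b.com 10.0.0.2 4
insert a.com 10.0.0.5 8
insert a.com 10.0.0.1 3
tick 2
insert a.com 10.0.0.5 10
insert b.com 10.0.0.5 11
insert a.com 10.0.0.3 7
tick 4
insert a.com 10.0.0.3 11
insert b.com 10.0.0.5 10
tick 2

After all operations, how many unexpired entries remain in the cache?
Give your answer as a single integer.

Answer: 2

Derivation:
Op 1: insert b.com -> 10.0.0.1 (expiry=0+12=12). clock=0
Op 2: insert a.com -> 10.0.0.1 (expiry=0+1=1). clock=0
Op 3: insert a.com -> 10.0.0.6 (expiry=0+12=12). clock=0
Op 4: insert a.com -> 10.0.0.4 (expiry=0+2=2). clock=0
Op 5: tick 1 -> clock=1.
Op 6: tick 5 -> clock=6. purged={a.com}
Op 7: tick 1 -> clock=7.
Op 8: insert b.com -> 10.0.0.2 (expiry=7+8=15). clock=7
Op 9: insert b.com -> 10.0.0.2 (expiry=7+6=13). clock=7
Op 10: tick 2 -> clock=9.
Op 11: tick 6 -> clock=15. purged={b.com}
Op 12: insert b.com -> 10.0.0.2 (expiry=15+1=16). clock=15
Op 13: tick 2 -> clock=17. purged={b.com}
Op 14: tick 2 -> clock=19.
Op 15: insert a.com -> 10.0.0.1 (expiry=19+12=31). clock=19
Op 16: insert a.com -> 10.0.0.2 (expiry=19+5=24). clock=19
Op 17: tick 7 -> clock=26. purged={a.com}
Op 18: insert b.com -> 10.0.0.2 (expiry=26+4=30). clock=26
Op 19: insert a.com -> 10.0.0.5 (expiry=26+8=34). clock=26
Op 20: insert a.com -> 10.0.0.1 (expiry=26+3=29). clock=26
Op 21: tick 2 -> clock=28.
Op 22: insert a.com -> 10.0.0.5 (expiry=28+10=38). clock=28
Op 23: insert b.com -> 10.0.0.5 (expiry=28+11=39). clock=28
Op 24: insert a.com -> 10.0.0.3 (expiry=28+7=35). clock=28
Op 25: tick 4 -> clock=32.
Op 26: insert a.com -> 10.0.0.3 (expiry=32+11=43). clock=32
Op 27: insert b.com -> 10.0.0.5 (expiry=32+10=42). clock=32
Op 28: tick 2 -> clock=34.
Final cache (unexpired): {a.com,b.com} -> size=2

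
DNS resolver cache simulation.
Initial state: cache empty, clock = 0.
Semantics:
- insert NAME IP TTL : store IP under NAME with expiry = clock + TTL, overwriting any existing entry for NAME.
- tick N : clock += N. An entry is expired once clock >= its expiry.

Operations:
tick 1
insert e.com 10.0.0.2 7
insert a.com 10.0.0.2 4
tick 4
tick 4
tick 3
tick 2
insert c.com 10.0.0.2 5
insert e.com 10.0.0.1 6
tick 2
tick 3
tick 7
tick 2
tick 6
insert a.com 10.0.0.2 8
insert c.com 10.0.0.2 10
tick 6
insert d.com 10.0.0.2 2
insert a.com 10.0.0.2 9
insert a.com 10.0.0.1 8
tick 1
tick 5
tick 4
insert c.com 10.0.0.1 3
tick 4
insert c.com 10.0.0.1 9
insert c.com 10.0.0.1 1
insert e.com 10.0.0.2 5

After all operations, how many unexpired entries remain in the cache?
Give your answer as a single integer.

Answer: 2

Derivation:
Op 1: tick 1 -> clock=1.
Op 2: insert e.com -> 10.0.0.2 (expiry=1+7=8). clock=1
Op 3: insert a.com -> 10.0.0.2 (expiry=1+4=5). clock=1
Op 4: tick 4 -> clock=5. purged={a.com}
Op 5: tick 4 -> clock=9. purged={e.com}
Op 6: tick 3 -> clock=12.
Op 7: tick 2 -> clock=14.
Op 8: insert c.com -> 10.0.0.2 (expiry=14+5=19). clock=14
Op 9: insert e.com -> 10.0.0.1 (expiry=14+6=20). clock=14
Op 10: tick 2 -> clock=16.
Op 11: tick 3 -> clock=19. purged={c.com}
Op 12: tick 7 -> clock=26. purged={e.com}
Op 13: tick 2 -> clock=28.
Op 14: tick 6 -> clock=34.
Op 15: insert a.com -> 10.0.0.2 (expiry=34+8=42). clock=34
Op 16: insert c.com -> 10.0.0.2 (expiry=34+10=44). clock=34
Op 17: tick 6 -> clock=40.
Op 18: insert d.com -> 10.0.0.2 (expiry=40+2=42). clock=40
Op 19: insert a.com -> 10.0.0.2 (expiry=40+9=49). clock=40
Op 20: insert a.com -> 10.0.0.1 (expiry=40+8=48). clock=40
Op 21: tick 1 -> clock=41.
Op 22: tick 5 -> clock=46. purged={c.com,d.com}
Op 23: tick 4 -> clock=50. purged={a.com}
Op 24: insert c.com -> 10.0.0.1 (expiry=50+3=53). clock=50
Op 25: tick 4 -> clock=54. purged={c.com}
Op 26: insert c.com -> 10.0.0.1 (expiry=54+9=63). clock=54
Op 27: insert c.com -> 10.0.0.1 (expiry=54+1=55). clock=54
Op 28: insert e.com -> 10.0.0.2 (expiry=54+5=59). clock=54
Final cache (unexpired): {c.com,e.com} -> size=2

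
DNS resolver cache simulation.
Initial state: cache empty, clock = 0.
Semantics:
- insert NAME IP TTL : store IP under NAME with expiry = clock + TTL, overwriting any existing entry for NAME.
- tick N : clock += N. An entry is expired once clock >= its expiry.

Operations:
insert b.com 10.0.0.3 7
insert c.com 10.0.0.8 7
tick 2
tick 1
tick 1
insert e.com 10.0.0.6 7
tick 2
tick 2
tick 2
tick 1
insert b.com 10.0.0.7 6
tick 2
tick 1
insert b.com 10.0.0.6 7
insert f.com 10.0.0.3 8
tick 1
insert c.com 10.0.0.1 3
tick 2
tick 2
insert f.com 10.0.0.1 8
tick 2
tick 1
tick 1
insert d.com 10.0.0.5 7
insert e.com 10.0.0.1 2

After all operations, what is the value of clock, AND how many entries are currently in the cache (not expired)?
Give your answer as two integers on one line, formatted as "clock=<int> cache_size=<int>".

Answer: clock=23 cache_size=3

Derivation:
Op 1: insert b.com -> 10.0.0.3 (expiry=0+7=7). clock=0
Op 2: insert c.com -> 10.0.0.8 (expiry=0+7=7). clock=0
Op 3: tick 2 -> clock=2.
Op 4: tick 1 -> clock=3.
Op 5: tick 1 -> clock=4.
Op 6: insert e.com -> 10.0.0.6 (expiry=4+7=11). clock=4
Op 7: tick 2 -> clock=6.
Op 8: tick 2 -> clock=8. purged={b.com,c.com}
Op 9: tick 2 -> clock=10.
Op 10: tick 1 -> clock=11. purged={e.com}
Op 11: insert b.com -> 10.0.0.7 (expiry=11+6=17). clock=11
Op 12: tick 2 -> clock=13.
Op 13: tick 1 -> clock=14.
Op 14: insert b.com -> 10.0.0.6 (expiry=14+7=21). clock=14
Op 15: insert f.com -> 10.0.0.3 (expiry=14+8=22). clock=14
Op 16: tick 1 -> clock=15.
Op 17: insert c.com -> 10.0.0.1 (expiry=15+3=18). clock=15
Op 18: tick 2 -> clock=17.
Op 19: tick 2 -> clock=19. purged={c.com}
Op 20: insert f.com -> 10.0.0.1 (expiry=19+8=27). clock=19
Op 21: tick 2 -> clock=21. purged={b.com}
Op 22: tick 1 -> clock=22.
Op 23: tick 1 -> clock=23.
Op 24: insert d.com -> 10.0.0.5 (expiry=23+7=30). clock=23
Op 25: insert e.com -> 10.0.0.1 (expiry=23+2=25). clock=23
Final clock = 23
Final cache (unexpired): {d.com,e.com,f.com} -> size=3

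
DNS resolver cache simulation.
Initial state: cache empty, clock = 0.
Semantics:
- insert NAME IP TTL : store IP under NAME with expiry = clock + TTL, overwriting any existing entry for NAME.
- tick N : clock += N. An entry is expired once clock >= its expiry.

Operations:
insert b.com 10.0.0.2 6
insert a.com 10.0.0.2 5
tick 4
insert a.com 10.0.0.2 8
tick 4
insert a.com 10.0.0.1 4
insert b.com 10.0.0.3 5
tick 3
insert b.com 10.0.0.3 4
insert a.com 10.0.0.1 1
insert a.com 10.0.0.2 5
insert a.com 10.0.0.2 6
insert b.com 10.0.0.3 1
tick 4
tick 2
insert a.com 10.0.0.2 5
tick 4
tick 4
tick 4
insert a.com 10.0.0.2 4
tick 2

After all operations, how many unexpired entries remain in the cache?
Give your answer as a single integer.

Op 1: insert b.com -> 10.0.0.2 (expiry=0+6=6). clock=0
Op 2: insert a.com -> 10.0.0.2 (expiry=0+5=5). clock=0
Op 3: tick 4 -> clock=4.
Op 4: insert a.com -> 10.0.0.2 (expiry=4+8=12). clock=4
Op 5: tick 4 -> clock=8. purged={b.com}
Op 6: insert a.com -> 10.0.0.1 (expiry=8+4=12). clock=8
Op 7: insert b.com -> 10.0.0.3 (expiry=8+5=13). clock=8
Op 8: tick 3 -> clock=11.
Op 9: insert b.com -> 10.0.0.3 (expiry=11+4=15). clock=11
Op 10: insert a.com -> 10.0.0.1 (expiry=11+1=12). clock=11
Op 11: insert a.com -> 10.0.0.2 (expiry=11+5=16). clock=11
Op 12: insert a.com -> 10.0.0.2 (expiry=11+6=17). clock=11
Op 13: insert b.com -> 10.0.0.3 (expiry=11+1=12). clock=11
Op 14: tick 4 -> clock=15. purged={b.com}
Op 15: tick 2 -> clock=17. purged={a.com}
Op 16: insert a.com -> 10.0.0.2 (expiry=17+5=22). clock=17
Op 17: tick 4 -> clock=21.
Op 18: tick 4 -> clock=25. purged={a.com}
Op 19: tick 4 -> clock=29.
Op 20: insert a.com -> 10.0.0.2 (expiry=29+4=33). clock=29
Op 21: tick 2 -> clock=31.
Final cache (unexpired): {a.com} -> size=1

Answer: 1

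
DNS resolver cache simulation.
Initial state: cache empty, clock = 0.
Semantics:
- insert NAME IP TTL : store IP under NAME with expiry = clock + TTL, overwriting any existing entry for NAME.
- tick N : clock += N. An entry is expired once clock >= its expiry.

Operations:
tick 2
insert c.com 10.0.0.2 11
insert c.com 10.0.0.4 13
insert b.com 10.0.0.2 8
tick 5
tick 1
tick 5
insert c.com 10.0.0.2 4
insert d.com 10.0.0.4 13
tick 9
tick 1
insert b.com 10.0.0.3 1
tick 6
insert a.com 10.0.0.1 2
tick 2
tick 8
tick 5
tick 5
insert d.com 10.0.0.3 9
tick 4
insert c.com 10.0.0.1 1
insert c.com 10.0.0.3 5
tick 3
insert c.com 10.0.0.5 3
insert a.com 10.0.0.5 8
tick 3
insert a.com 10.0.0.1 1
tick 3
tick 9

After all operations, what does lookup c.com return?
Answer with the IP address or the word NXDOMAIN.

Answer: NXDOMAIN

Derivation:
Op 1: tick 2 -> clock=2.
Op 2: insert c.com -> 10.0.0.2 (expiry=2+11=13). clock=2
Op 3: insert c.com -> 10.0.0.4 (expiry=2+13=15). clock=2
Op 4: insert b.com -> 10.0.0.2 (expiry=2+8=10). clock=2
Op 5: tick 5 -> clock=7.
Op 6: tick 1 -> clock=8.
Op 7: tick 5 -> clock=13. purged={b.com}
Op 8: insert c.com -> 10.0.0.2 (expiry=13+4=17). clock=13
Op 9: insert d.com -> 10.0.0.4 (expiry=13+13=26). clock=13
Op 10: tick 9 -> clock=22. purged={c.com}
Op 11: tick 1 -> clock=23.
Op 12: insert b.com -> 10.0.0.3 (expiry=23+1=24). clock=23
Op 13: tick 6 -> clock=29. purged={b.com,d.com}
Op 14: insert a.com -> 10.0.0.1 (expiry=29+2=31). clock=29
Op 15: tick 2 -> clock=31. purged={a.com}
Op 16: tick 8 -> clock=39.
Op 17: tick 5 -> clock=44.
Op 18: tick 5 -> clock=49.
Op 19: insert d.com -> 10.0.0.3 (expiry=49+9=58). clock=49
Op 20: tick 4 -> clock=53.
Op 21: insert c.com -> 10.0.0.1 (expiry=53+1=54). clock=53
Op 22: insert c.com -> 10.0.0.3 (expiry=53+5=58). clock=53
Op 23: tick 3 -> clock=56.
Op 24: insert c.com -> 10.0.0.5 (expiry=56+3=59). clock=56
Op 25: insert a.com -> 10.0.0.5 (expiry=56+8=64). clock=56
Op 26: tick 3 -> clock=59. purged={c.com,d.com}
Op 27: insert a.com -> 10.0.0.1 (expiry=59+1=60). clock=59
Op 28: tick 3 -> clock=62. purged={a.com}
Op 29: tick 9 -> clock=71.
lookup c.com: not in cache (expired or never inserted)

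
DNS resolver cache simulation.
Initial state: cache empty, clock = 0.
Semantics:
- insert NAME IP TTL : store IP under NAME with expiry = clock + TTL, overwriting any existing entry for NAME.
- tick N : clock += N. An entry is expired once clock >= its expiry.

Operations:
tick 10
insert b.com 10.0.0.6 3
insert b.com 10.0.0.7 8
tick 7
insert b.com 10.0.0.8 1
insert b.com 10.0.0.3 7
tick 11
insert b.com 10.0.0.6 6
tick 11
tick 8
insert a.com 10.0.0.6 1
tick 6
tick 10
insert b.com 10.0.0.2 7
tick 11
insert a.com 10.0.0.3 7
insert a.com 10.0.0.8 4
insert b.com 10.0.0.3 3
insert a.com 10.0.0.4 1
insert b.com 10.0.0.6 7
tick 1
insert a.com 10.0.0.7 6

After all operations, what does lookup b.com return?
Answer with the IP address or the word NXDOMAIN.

Answer: 10.0.0.6

Derivation:
Op 1: tick 10 -> clock=10.
Op 2: insert b.com -> 10.0.0.6 (expiry=10+3=13). clock=10
Op 3: insert b.com -> 10.0.0.7 (expiry=10+8=18). clock=10
Op 4: tick 7 -> clock=17.
Op 5: insert b.com -> 10.0.0.8 (expiry=17+1=18). clock=17
Op 6: insert b.com -> 10.0.0.3 (expiry=17+7=24). clock=17
Op 7: tick 11 -> clock=28. purged={b.com}
Op 8: insert b.com -> 10.0.0.6 (expiry=28+6=34). clock=28
Op 9: tick 11 -> clock=39. purged={b.com}
Op 10: tick 8 -> clock=47.
Op 11: insert a.com -> 10.0.0.6 (expiry=47+1=48). clock=47
Op 12: tick 6 -> clock=53. purged={a.com}
Op 13: tick 10 -> clock=63.
Op 14: insert b.com -> 10.0.0.2 (expiry=63+7=70). clock=63
Op 15: tick 11 -> clock=74. purged={b.com}
Op 16: insert a.com -> 10.0.0.3 (expiry=74+7=81). clock=74
Op 17: insert a.com -> 10.0.0.8 (expiry=74+4=78). clock=74
Op 18: insert b.com -> 10.0.0.3 (expiry=74+3=77). clock=74
Op 19: insert a.com -> 10.0.0.4 (expiry=74+1=75). clock=74
Op 20: insert b.com -> 10.0.0.6 (expiry=74+7=81). clock=74
Op 21: tick 1 -> clock=75. purged={a.com}
Op 22: insert a.com -> 10.0.0.7 (expiry=75+6=81). clock=75
lookup b.com: present, ip=10.0.0.6 expiry=81 > clock=75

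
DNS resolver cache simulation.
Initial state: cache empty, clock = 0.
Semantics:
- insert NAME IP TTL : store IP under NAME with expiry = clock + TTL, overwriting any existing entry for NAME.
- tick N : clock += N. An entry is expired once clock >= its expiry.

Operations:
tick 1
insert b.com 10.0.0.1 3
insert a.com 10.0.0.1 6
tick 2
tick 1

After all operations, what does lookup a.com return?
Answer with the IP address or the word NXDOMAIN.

Op 1: tick 1 -> clock=1.
Op 2: insert b.com -> 10.0.0.1 (expiry=1+3=4). clock=1
Op 3: insert a.com -> 10.0.0.1 (expiry=1+6=7). clock=1
Op 4: tick 2 -> clock=3.
Op 5: tick 1 -> clock=4. purged={b.com}
lookup a.com: present, ip=10.0.0.1 expiry=7 > clock=4

Answer: 10.0.0.1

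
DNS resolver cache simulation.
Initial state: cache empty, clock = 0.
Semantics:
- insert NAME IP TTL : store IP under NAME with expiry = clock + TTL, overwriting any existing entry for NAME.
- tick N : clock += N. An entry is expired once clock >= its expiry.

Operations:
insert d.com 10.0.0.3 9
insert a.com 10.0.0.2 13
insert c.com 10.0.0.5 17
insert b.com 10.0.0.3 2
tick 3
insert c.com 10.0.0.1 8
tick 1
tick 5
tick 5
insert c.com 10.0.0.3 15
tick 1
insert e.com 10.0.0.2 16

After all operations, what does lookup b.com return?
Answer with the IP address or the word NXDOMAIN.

Answer: NXDOMAIN

Derivation:
Op 1: insert d.com -> 10.0.0.3 (expiry=0+9=9). clock=0
Op 2: insert a.com -> 10.0.0.2 (expiry=0+13=13). clock=0
Op 3: insert c.com -> 10.0.0.5 (expiry=0+17=17). clock=0
Op 4: insert b.com -> 10.0.0.3 (expiry=0+2=2). clock=0
Op 5: tick 3 -> clock=3. purged={b.com}
Op 6: insert c.com -> 10.0.0.1 (expiry=3+8=11). clock=3
Op 7: tick 1 -> clock=4.
Op 8: tick 5 -> clock=9. purged={d.com}
Op 9: tick 5 -> clock=14. purged={a.com,c.com}
Op 10: insert c.com -> 10.0.0.3 (expiry=14+15=29). clock=14
Op 11: tick 1 -> clock=15.
Op 12: insert e.com -> 10.0.0.2 (expiry=15+16=31). clock=15
lookup b.com: not in cache (expired or never inserted)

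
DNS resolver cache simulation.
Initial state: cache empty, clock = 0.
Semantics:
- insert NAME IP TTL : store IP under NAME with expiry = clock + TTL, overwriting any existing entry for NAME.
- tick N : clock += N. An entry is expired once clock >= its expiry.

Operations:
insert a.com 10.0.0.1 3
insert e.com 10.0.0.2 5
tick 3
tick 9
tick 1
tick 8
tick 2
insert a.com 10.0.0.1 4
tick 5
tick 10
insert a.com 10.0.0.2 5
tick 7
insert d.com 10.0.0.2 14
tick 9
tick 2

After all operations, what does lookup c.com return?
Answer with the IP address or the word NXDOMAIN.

Op 1: insert a.com -> 10.0.0.1 (expiry=0+3=3). clock=0
Op 2: insert e.com -> 10.0.0.2 (expiry=0+5=5). clock=0
Op 3: tick 3 -> clock=3. purged={a.com}
Op 4: tick 9 -> clock=12. purged={e.com}
Op 5: tick 1 -> clock=13.
Op 6: tick 8 -> clock=21.
Op 7: tick 2 -> clock=23.
Op 8: insert a.com -> 10.0.0.1 (expiry=23+4=27). clock=23
Op 9: tick 5 -> clock=28. purged={a.com}
Op 10: tick 10 -> clock=38.
Op 11: insert a.com -> 10.0.0.2 (expiry=38+5=43). clock=38
Op 12: tick 7 -> clock=45. purged={a.com}
Op 13: insert d.com -> 10.0.0.2 (expiry=45+14=59). clock=45
Op 14: tick 9 -> clock=54.
Op 15: tick 2 -> clock=56.
lookup c.com: not in cache (expired or never inserted)

Answer: NXDOMAIN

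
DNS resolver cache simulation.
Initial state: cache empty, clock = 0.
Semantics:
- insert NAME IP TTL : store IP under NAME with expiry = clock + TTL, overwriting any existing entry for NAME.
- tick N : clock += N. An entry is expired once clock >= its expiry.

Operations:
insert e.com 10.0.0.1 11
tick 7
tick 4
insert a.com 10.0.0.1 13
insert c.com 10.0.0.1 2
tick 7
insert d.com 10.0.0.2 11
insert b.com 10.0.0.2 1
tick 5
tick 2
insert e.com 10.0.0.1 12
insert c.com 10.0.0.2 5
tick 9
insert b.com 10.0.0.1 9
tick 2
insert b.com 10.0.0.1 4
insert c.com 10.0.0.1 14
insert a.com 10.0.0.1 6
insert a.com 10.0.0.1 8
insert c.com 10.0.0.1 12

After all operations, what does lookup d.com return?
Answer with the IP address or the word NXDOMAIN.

Op 1: insert e.com -> 10.0.0.1 (expiry=0+11=11). clock=0
Op 2: tick 7 -> clock=7.
Op 3: tick 4 -> clock=11. purged={e.com}
Op 4: insert a.com -> 10.0.0.1 (expiry=11+13=24). clock=11
Op 5: insert c.com -> 10.0.0.1 (expiry=11+2=13). clock=11
Op 6: tick 7 -> clock=18. purged={c.com}
Op 7: insert d.com -> 10.0.0.2 (expiry=18+11=29). clock=18
Op 8: insert b.com -> 10.0.0.2 (expiry=18+1=19). clock=18
Op 9: tick 5 -> clock=23. purged={b.com}
Op 10: tick 2 -> clock=25. purged={a.com}
Op 11: insert e.com -> 10.0.0.1 (expiry=25+12=37). clock=25
Op 12: insert c.com -> 10.0.0.2 (expiry=25+5=30). clock=25
Op 13: tick 9 -> clock=34. purged={c.com,d.com}
Op 14: insert b.com -> 10.0.0.1 (expiry=34+9=43). clock=34
Op 15: tick 2 -> clock=36.
Op 16: insert b.com -> 10.0.0.1 (expiry=36+4=40). clock=36
Op 17: insert c.com -> 10.0.0.1 (expiry=36+14=50). clock=36
Op 18: insert a.com -> 10.0.0.1 (expiry=36+6=42). clock=36
Op 19: insert a.com -> 10.0.0.1 (expiry=36+8=44). clock=36
Op 20: insert c.com -> 10.0.0.1 (expiry=36+12=48). clock=36
lookup d.com: not in cache (expired or never inserted)

Answer: NXDOMAIN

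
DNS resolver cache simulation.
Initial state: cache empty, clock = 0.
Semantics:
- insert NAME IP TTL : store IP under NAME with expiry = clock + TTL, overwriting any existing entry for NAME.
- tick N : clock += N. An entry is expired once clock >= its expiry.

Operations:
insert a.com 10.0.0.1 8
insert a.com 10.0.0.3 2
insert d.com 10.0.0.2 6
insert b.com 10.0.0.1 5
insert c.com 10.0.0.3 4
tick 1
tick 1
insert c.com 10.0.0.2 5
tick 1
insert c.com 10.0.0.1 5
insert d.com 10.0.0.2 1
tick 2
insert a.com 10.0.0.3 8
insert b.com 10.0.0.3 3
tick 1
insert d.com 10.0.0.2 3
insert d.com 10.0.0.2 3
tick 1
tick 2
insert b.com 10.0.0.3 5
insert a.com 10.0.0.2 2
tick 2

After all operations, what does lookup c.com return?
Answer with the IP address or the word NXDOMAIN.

Answer: NXDOMAIN

Derivation:
Op 1: insert a.com -> 10.0.0.1 (expiry=0+8=8). clock=0
Op 2: insert a.com -> 10.0.0.3 (expiry=0+2=2). clock=0
Op 3: insert d.com -> 10.0.0.2 (expiry=0+6=6). clock=0
Op 4: insert b.com -> 10.0.0.1 (expiry=0+5=5). clock=0
Op 5: insert c.com -> 10.0.0.3 (expiry=0+4=4). clock=0
Op 6: tick 1 -> clock=1.
Op 7: tick 1 -> clock=2. purged={a.com}
Op 8: insert c.com -> 10.0.0.2 (expiry=2+5=7). clock=2
Op 9: tick 1 -> clock=3.
Op 10: insert c.com -> 10.0.0.1 (expiry=3+5=8). clock=3
Op 11: insert d.com -> 10.0.0.2 (expiry=3+1=4). clock=3
Op 12: tick 2 -> clock=5. purged={b.com,d.com}
Op 13: insert a.com -> 10.0.0.3 (expiry=5+8=13). clock=5
Op 14: insert b.com -> 10.0.0.3 (expiry=5+3=8). clock=5
Op 15: tick 1 -> clock=6.
Op 16: insert d.com -> 10.0.0.2 (expiry=6+3=9). clock=6
Op 17: insert d.com -> 10.0.0.2 (expiry=6+3=9). clock=6
Op 18: tick 1 -> clock=7.
Op 19: tick 2 -> clock=9. purged={b.com,c.com,d.com}
Op 20: insert b.com -> 10.0.0.3 (expiry=9+5=14). clock=9
Op 21: insert a.com -> 10.0.0.2 (expiry=9+2=11). clock=9
Op 22: tick 2 -> clock=11. purged={a.com}
lookup c.com: not in cache (expired or never inserted)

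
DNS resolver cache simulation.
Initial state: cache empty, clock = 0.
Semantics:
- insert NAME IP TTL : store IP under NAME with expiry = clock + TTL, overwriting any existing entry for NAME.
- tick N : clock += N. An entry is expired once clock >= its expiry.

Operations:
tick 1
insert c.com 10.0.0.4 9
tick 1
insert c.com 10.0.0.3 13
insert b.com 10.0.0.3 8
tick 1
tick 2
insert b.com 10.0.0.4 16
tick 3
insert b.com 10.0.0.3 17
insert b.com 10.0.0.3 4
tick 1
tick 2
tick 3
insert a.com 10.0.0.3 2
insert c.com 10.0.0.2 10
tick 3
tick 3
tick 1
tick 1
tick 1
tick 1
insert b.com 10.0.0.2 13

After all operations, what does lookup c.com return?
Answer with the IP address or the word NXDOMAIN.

Answer: NXDOMAIN

Derivation:
Op 1: tick 1 -> clock=1.
Op 2: insert c.com -> 10.0.0.4 (expiry=1+9=10). clock=1
Op 3: tick 1 -> clock=2.
Op 4: insert c.com -> 10.0.0.3 (expiry=2+13=15). clock=2
Op 5: insert b.com -> 10.0.0.3 (expiry=2+8=10). clock=2
Op 6: tick 1 -> clock=3.
Op 7: tick 2 -> clock=5.
Op 8: insert b.com -> 10.0.0.4 (expiry=5+16=21). clock=5
Op 9: tick 3 -> clock=8.
Op 10: insert b.com -> 10.0.0.3 (expiry=8+17=25). clock=8
Op 11: insert b.com -> 10.0.0.3 (expiry=8+4=12). clock=8
Op 12: tick 1 -> clock=9.
Op 13: tick 2 -> clock=11.
Op 14: tick 3 -> clock=14. purged={b.com}
Op 15: insert a.com -> 10.0.0.3 (expiry=14+2=16). clock=14
Op 16: insert c.com -> 10.0.0.2 (expiry=14+10=24). clock=14
Op 17: tick 3 -> clock=17. purged={a.com}
Op 18: tick 3 -> clock=20.
Op 19: tick 1 -> clock=21.
Op 20: tick 1 -> clock=22.
Op 21: tick 1 -> clock=23.
Op 22: tick 1 -> clock=24. purged={c.com}
Op 23: insert b.com -> 10.0.0.2 (expiry=24+13=37). clock=24
lookup c.com: not in cache (expired or never inserted)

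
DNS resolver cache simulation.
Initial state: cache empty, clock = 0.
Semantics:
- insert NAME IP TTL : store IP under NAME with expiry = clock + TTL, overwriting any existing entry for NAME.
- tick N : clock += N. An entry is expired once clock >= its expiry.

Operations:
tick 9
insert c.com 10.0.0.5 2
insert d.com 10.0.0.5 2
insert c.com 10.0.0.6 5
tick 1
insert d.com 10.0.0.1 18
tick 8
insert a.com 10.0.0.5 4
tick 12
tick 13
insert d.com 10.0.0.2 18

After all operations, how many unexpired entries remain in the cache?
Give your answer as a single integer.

Op 1: tick 9 -> clock=9.
Op 2: insert c.com -> 10.0.0.5 (expiry=9+2=11). clock=9
Op 3: insert d.com -> 10.0.0.5 (expiry=9+2=11). clock=9
Op 4: insert c.com -> 10.0.0.6 (expiry=9+5=14). clock=9
Op 5: tick 1 -> clock=10.
Op 6: insert d.com -> 10.0.0.1 (expiry=10+18=28). clock=10
Op 7: tick 8 -> clock=18. purged={c.com}
Op 8: insert a.com -> 10.0.0.5 (expiry=18+4=22). clock=18
Op 9: tick 12 -> clock=30. purged={a.com,d.com}
Op 10: tick 13 -> clock=43.
Op 11: insert d.com -> 10.0.0.2 (expiry=43+18=61). clock=43
Final cache (unexpired): {d.com} -> size=1

Answer: 1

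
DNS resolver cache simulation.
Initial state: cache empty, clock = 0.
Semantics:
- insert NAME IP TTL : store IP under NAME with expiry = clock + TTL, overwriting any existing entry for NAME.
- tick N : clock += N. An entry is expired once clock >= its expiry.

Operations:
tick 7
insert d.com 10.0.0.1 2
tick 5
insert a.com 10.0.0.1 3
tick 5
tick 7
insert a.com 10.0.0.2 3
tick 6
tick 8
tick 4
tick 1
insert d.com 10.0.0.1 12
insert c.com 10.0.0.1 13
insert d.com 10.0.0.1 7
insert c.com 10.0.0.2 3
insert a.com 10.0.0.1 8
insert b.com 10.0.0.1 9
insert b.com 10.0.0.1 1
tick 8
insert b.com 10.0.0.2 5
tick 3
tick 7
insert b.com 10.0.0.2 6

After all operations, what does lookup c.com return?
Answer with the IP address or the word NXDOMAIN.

Answer: NXDOMAIN

Derivation:
Op 1: tick 7 -> clock=7.
Op 2: insert d.com -> 10.0.0.1 (expiry=7+2=9). clock=7
Op 3: tick 5 -> clock=12. purged={d.com}
Op 4: insert a.com -> 10.0.0.1 (expiry=12+3=15). clock=12
Op 5: tick 5 -> clock=17. purged={a.com}
Op 6: tick 7 -> clock=24.
Op 7: insert a.com -> 10.0.0.2 (expiry=24+3=27). clock=24
Op 8: tick 6 -> clock=30. purged={a.com}
Op 9: tick 8 -> clock=38.
Op 10: tick 4 -> clock=42.
Op 11: tick 1 -> clock=43.
Op 12: insert d.com -> 10.0.0.1 (expiry=43+12=55). clock=43
Op 13: insert c.com -> 10.0.0.1 (expiry=43+13=56). clock=43
Op 14: insert d.com -> 10.0.0.1 (expiry=43+7=50). clock=43
Op 15: insert c.com -> 10.0.0.2 (expiry=43+3=46). clock=43
Op 16: insert a.com -> 10.0.0.1 (expiry=43+8=51). clock=43
Op 17: insert b.com -> 10.0.0.1 (expiry=43+9=52). clock=43
Op 18: insert b.com -> 10.0.0.1 (expiry=43+1=44). clock=43
Op 19: tick 8 -> clock=51. purged={a.com,b.com,c.com,d.com}
Op 20: insert b.com -> 10.0.0.2 (expiry=51+5=56). clock=51
Op 21: tick 3 -> clock=54.
Op 22: tick 7 -> clock=61. purged={b.com}
Op 23: insert b.com -> 10.0.0.2 (expiry=61+6=67). clock=61
lookup c.com: not in cache (expired or never inserted)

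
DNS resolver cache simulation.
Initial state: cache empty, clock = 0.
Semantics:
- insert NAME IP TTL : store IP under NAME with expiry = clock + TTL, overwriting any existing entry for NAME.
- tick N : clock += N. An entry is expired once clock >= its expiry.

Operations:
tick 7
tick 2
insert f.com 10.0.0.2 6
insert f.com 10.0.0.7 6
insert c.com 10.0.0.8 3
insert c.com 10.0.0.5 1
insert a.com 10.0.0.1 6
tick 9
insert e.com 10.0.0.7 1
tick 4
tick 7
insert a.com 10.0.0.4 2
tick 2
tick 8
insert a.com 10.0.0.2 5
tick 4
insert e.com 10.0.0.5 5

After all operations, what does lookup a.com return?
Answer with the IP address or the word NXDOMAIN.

Op 1: tick 7 -> clock=7.
Op 2: tick 2 -> clock=9.
Op 3: insert f.com -> 10.0.0.2 (expiry=9+6=15). clock=9
Op 4: insert f.com -> 10.0.0.7 (expiry=9+6=15). clock=9
Op 5: insert c.com -> 10.0.0.8 (expiry=9+3=12). clock=9
Op 6: insert c.com -> 10.0.0.5 (expiry=9+1=10). clock=9
Op 7: insert a.com -> 10.0.0.1 (expiry=9+6=15). clock=9
Op 8: tick 9 -> clock=18. purged={a.com,c.com,f.com}
Op 9: insert e.com -> 10.0.0.7 (expiry=18+1=19). clock=18
Op 10: tick 4 -> clock=22. purged={e.com}
Op 11: tick 7 -> clock=29.
Op 12: insert a.com -> 10.0.0.4 (expiry=29+2=31). clock=29
Op 13: tick 2 -> clock=31. purged={a.com}
Op 14: tick 8 -> clock=39.
Op 15: insert a.com -> 10.0.0.2 (expiry=39+5=44). clock=39
Op 16: tick 4 -> clock=43.
Op 17: insert e.com -> 10.0.0.5 (expiry=43+5=48). clock=43
lookup a.com: present, ip=10.0.0.2 expiry=44 > clock=43

Answer: 10.0.0.2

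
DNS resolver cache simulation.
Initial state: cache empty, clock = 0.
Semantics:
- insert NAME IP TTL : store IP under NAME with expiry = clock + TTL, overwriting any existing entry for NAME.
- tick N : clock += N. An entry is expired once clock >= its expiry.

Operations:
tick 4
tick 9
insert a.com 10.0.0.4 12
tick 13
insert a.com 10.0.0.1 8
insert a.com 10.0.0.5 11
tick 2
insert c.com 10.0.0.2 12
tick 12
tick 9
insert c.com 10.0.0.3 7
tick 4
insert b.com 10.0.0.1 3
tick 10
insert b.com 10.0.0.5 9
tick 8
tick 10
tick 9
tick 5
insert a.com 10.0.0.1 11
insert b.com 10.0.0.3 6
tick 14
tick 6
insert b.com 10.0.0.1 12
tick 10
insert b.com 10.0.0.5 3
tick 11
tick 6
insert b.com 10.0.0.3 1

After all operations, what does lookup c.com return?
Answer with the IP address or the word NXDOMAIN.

Answer: NXDOMAIN

Derivation:
Op 1: tick 4 -> clock=4.
Op 2: tick 9 -> clock=13.
Op 3: insert a.com -> 10.0.0.4 (expiry=13+12=25). clock=13
Op 4: tick 13 -> clock=26. purged={a.com}
Op 5: insert a.com -> 10.0.0.1 (expiry=26+8=34). clock=26
Op 6: insert a.com -> 10.0.0.5 (expiry=26+11=37). clock=26
Op 7: tick 2 -> clock=28.
Op 8: insert c.com -> 10.0.0.2 (expiry=28+12=40). clock=28
Op 9: tick 12 -> clock=40. purged={a.com,c.com}
Op 10: tick 9 -> clock=49.
Op 11: insert c.com -> 10.0.0.3 (expiry=49+7=56). clock=49
Op 12: tick 4 -> clock=53.
Op 13: insert b.com -> 10.0.0.1 (expiry=53+3=56). clock=53
Op 14: tick 10 -> clock=63. purged={b.com,c.com}
Op 15: insert b.com -> 10.0.0.5 (expiry=63+9=72). clock=63
Op 16: tick 8 -> clock=71.
Op 17: tick 10 -> clock=81. purged={b.com}
Op 18: tick 9 -> clock=90.
Op 19: tick 5 -> clock=95.
Op 20: insert a.com -> 10.0.0.1 (expiry=95+11=106). clock=95
Op 21: insert b.com -> 10.0.0.3 (expiry=95+6=101). clock=95
Op 22: tick 14 -> clock=109. purged={a.com,b.com}
Op 23: tick 6 -> clock=115.
Op 24: insert b.com -> 10.0.0.1 (expiry=115+12=127). clock=115
Op 25: tick 10 -> clock=125.
Op 26: insert b.com -> 10.0.0.5 (expiry=125+3=128). clock=125
Op 27: tick 11 -> clock=136. purged={b.com}
Op 28: tick 6 -> clock=142.
Op 29: insert b.com -> 10.0.0.3 (expiry=142+1=143). clock=142
lookup c.com: not in cache (expired or never inserted)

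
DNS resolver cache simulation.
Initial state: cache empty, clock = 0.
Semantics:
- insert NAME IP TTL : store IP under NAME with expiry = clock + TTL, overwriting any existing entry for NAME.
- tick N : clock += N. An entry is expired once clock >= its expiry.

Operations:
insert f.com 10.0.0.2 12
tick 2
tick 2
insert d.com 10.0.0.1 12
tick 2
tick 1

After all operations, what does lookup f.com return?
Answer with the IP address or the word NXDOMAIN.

Op 1: insert f.com -> 10.0.0.2 (expiry=0+12=12). clock=0
Op 2: tick 2 -> clock=2.
Op 3: tick 2 -> clock=4.
Op 4: insert d.com -> 10.0.0.1 (expiry=4+12=16). clock=4
Op 5: tick 2 -> clock=6.
Op 6: tick 1 -> clock=7.
lookup f.com: present, ip=10.0.0.2 expiry=12 > clock=7

Answer: 10.0.0.2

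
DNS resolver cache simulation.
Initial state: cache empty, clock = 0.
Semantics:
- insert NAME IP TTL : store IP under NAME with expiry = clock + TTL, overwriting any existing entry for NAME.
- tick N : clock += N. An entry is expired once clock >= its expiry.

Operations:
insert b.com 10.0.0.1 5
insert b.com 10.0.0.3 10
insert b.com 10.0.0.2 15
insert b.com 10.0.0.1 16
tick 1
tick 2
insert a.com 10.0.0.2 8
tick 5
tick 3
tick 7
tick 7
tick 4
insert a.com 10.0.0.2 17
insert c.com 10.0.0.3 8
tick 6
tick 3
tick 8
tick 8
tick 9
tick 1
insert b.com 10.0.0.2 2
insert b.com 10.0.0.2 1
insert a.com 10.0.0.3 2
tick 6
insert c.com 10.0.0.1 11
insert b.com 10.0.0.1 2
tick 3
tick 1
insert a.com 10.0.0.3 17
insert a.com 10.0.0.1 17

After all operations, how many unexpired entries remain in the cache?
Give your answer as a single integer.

Op 1: insert b.com -> 10.0.0.1 (expiry=0+5=5). clock=0
Op 2: insert b.com -> 10.0.0.3 (expiry=0+10=10). clock=0
Op 3: insert b.com -> 10.0.0.2 (expiry=0+15=15). clock=0
Op 4: insert b.com -> 10.0.0.1 (expiry=0+16=16). clock=0
Op 5: tick 1 -> clock=1.
Op 6: tick 2 -> clock=3.
Op 7: insert a.com -> 10.0.0.2 (expiry=3+8=11). clock=3
Op 8: tick 5 -> clock=8.
Op 9: tick 3 -> clock=11. purged={a.com}
Op 10: tick 7 -> clock=18. purged={b.com}
Op 11: tick 7 -> clock=25.
Op 12: tick 4 -> clock=29.
Op 13: insert a.com -> 10.0.0.2 (expiry=29+17=46). clock=29
Op 14: insert c.com -> 10.0.0.3 (expiry=29+8=37). clock=29
Op 15: tick 6 -> clock=35.
Op 16: tick 3 -> clock=38. purged={c.com}
Op 17: tick 8 -> clock=46. purged={a.com}
Op 18: tick 8 -> clock=54.
Op 19: tick 9 -> clock=63.
Op 20: tick 1 -> clock=64.
Op 21: insert b.com -> 10.0.0.2 (expiry=64+2=66). clock=64
Op 22: insert b.com -> 10.0.0.2 (expiry=64+1=65). clock=64
Op 23: insert a.com -> 10.0.0.3 (expiry=64+2=66). clock=64
Op 24: tick 6 -> clock=70. purged={a.com,b.com}
Op 25: insert c.com -> 10.0.0.1 (expiry=70+11=81). clock=70
Op 26: insert b.com -> 10.0.0.1 (expiry=70+2=72). clock=70
Op 27: tick 3 -> clock=73. purged={b.com}
Op 28: tick 1 -> clock=74.
Op 29: insert a.com -> 10.0.0.3 (expiry=74+17=91). clock=74
Op 30: insert a.com -> 10.0.0.1 (expiry=74+17=91). clock=74
Final cache (unexpired): {a.com,c.com} -> size=2

Answer: 2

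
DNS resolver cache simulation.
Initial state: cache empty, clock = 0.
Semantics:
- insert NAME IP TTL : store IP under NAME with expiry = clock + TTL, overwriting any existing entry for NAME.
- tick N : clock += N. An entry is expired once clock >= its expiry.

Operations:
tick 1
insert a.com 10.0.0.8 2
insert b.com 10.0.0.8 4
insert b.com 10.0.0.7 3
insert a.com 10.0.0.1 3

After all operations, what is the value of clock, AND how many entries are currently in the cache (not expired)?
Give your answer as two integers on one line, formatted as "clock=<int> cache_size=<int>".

Answer: clock=1 cache_size=2

Derivation:
Op 1: tick 1 -> clock=1.
Op 2: insert a.com -> 10.0.0.8 (expiry=1+2=3). clock=1
Op 3: insert b.com -> 10.0.0.8 (expiry=1+4=5). clock=1
Op 4: insert b.com -> 10.0.0.7 (expiry=1+3=4). clock=1
Op 5: insert a.com -> 10.0.0.1 (expiry=1+3=4). clock=1
Final clock = 1
Final cache (unexpired): {a.com,b.com} -> size=2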